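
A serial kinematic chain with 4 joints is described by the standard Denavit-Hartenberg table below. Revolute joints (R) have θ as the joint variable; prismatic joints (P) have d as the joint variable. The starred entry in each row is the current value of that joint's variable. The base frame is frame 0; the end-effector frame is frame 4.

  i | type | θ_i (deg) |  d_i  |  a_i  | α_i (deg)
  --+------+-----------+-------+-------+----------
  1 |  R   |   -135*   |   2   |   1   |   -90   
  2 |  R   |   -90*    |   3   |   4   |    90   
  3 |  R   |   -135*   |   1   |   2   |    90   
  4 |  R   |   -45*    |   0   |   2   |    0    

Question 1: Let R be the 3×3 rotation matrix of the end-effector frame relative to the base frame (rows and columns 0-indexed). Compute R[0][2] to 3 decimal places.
End-effector z-axis (col 2 of R) = (0.5000,-0.5000,-0.7071)
R[0][2] = 0.5000

0.500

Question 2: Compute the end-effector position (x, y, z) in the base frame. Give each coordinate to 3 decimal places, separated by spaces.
-0.586 -1.414 3.586

after link 1: o_1 = (-0.7071, -0.7071, 2.0000)
after link 2: o_2 = (1.4142, -2.8284, 6.0000)
after link 3: o_3 = (1.1213, -1.1213, 4.5858)
after link 4: o_4 = (-0.5858, -1.4142, 3.5858)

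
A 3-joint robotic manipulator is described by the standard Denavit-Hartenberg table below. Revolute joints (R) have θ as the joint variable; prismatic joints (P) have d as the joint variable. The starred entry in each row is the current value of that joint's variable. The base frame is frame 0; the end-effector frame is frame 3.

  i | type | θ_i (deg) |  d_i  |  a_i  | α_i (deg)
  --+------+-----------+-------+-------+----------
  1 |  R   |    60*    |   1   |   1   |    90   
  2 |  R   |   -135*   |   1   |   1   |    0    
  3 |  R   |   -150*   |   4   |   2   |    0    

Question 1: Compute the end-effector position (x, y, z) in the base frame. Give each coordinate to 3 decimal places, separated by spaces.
after link 1: o_1 = (0.5000, 0.8660, 1.0000)
after link 2: o_2 = (1.0125, -0.2463, 0.2929)
after link 3: o_3 = (4.7354, -1.7981, 2.2247)

4.735 -1.798 2.225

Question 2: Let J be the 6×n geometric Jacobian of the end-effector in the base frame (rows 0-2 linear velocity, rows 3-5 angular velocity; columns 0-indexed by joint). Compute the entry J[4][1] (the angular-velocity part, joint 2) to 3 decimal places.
-0.500

axis z_1 = (0.8660,-0.5000,0.0000); lever o_n−o_1 = (4.2354,-2.6641,1.2247)
cross product → J_v[:, 1] = (-0.6124,-1.0607,-0.1895)
J_ω[:, 1] = z_1
entry J[4][1] = -0.5000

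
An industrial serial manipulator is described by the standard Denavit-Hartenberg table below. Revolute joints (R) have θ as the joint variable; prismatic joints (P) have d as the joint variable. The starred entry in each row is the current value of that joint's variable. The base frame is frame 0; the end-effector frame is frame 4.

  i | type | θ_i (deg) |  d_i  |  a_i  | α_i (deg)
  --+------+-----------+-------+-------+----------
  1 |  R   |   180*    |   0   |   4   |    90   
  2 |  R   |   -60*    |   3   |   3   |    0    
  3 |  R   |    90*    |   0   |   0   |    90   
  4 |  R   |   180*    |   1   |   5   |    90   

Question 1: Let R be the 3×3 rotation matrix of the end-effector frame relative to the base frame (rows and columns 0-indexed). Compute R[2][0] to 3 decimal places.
End-effector x-axis (col 0 of R) = (0.8660,0.0000,-0.5000)
R[2][0] = -0.5000

-0.500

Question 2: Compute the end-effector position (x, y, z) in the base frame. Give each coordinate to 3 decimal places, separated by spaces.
-1.670 3.000 -5.964

after link 1: o_1 = (-4.0000, 0.0000, 0.0000)
after link 2: o_2 = (-5.5000, 3.0000, -2.5981)
after link 3: o_3 = (-5.5000, 3.0000, -2.5981)
after link 4: o_4 = (-1.6699, 3.0000, -5.9641)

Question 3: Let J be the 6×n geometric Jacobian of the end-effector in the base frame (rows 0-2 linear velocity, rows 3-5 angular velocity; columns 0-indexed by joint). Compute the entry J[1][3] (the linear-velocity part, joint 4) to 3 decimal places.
axis z_3 = (-0.5000,0.0000,-0.8660); lever o_n−o_3 = (3.8301,0.0000,-3.3660)
cross product → J_v[:, 3] = (-0.0000,-5.0000,-0.0000)
J_ω[:, 3] = z_3
entry J[1][3] = -5.0000

-5.000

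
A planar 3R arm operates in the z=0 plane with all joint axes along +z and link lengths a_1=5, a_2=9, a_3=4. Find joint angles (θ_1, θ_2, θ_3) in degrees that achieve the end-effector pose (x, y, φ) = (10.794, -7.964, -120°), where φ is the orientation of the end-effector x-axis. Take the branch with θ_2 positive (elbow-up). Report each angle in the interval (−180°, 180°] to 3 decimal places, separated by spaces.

wrist centre = target − a_3·(cos φ, sin φ) = (12.7940, -4.4999)
cos θ_2 = (183.9355−5²−9²)/(2·5·9) = 0.8660; θ_2 = 30.0086° (elbow-up)
β = atan2(-4.4999,12.7940) = -19.3778°; ψ = atan2(4.5012,12.7936) = 19.3835°
θ_1 = β − ψ = -38.7612°
θ_3 = φ − θ_1 − θ_2 = -111.2474° (wrapped to (-180°,180°])

-38.761 30.009 -111.247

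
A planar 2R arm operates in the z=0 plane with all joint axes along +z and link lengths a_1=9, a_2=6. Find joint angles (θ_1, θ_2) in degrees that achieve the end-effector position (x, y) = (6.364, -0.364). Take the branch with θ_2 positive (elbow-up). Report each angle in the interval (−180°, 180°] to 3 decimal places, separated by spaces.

-45.000 135.000

cos θ_2 = (40.6330−9²−6²)/(2·9·6) = -0.7071; θ_2 = 134.9996° (elbow-up)
β = atan2(-0.3640,6.3640) = -3.2736°; ψ = atan2(4.2427,4.7574) = 41.7268°
θ_1 = β − ψ = -45.0004°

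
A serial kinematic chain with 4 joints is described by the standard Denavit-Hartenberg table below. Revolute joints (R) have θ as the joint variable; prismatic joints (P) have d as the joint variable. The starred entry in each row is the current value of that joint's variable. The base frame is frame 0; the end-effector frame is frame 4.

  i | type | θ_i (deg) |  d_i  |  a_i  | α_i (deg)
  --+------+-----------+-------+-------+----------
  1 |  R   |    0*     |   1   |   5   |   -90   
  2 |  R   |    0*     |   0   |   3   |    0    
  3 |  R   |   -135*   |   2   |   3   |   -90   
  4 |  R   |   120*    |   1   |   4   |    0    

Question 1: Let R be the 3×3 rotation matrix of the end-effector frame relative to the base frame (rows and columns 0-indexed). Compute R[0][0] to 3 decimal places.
0.354

End-effector x-axis (col 0 of R) = (0.3536,-0.8660,-0.3536)
R[0][0] = 0.3536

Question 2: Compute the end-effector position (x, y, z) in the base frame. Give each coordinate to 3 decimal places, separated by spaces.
after link 1: o_1 = (5.0000, 0.0000, 1.0000)
after link 2: o_2 = (8.0000, 0.0000, 1.0000)
after link 3: o_3 = (5.8787, 2.0000, 3.1213)
after link 4: o_4 = (8.0000, -1.4641, 2.4142)

8.000 -1.464 2.414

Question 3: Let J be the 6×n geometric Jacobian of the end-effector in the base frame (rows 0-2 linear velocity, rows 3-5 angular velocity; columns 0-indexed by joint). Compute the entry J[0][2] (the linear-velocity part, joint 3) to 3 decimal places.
1.414

axis z_2 = (0.0000,1.0000,0.0000); lever o_n−o_2 = (0.0000,-1.4641,1.4142)
cross product → J_v[:, 2] = (1.4142,0.0000,-0.0000)
J_ω[:, 2] = z_2
entry J[0][2] = 1.4142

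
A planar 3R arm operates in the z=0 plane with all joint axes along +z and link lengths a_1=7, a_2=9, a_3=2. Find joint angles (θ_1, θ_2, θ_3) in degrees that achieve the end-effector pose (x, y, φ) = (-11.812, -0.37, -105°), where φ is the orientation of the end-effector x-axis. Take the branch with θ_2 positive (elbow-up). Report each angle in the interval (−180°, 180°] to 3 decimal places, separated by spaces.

120.002 89.999 44.999

wrist centre = target − a_3·(cos φ, sin φ) = (-11.2944, 1.5619)
cos θ_2 = (130.0020−7²−9²)/(2·7·9) = 0.0000; θ_2 = 89.9991° (elbow-up)
β = atan2(1.5619,-11.2944) = 172.1267°; ψ = atan2(9.0000,7.0001) = 52.1245°
θ_1 = β − ψ = 120.0023°
θ_3 = φ − θ_1 − θ_2 = 44.9986° (wrapped to (-180°,180°])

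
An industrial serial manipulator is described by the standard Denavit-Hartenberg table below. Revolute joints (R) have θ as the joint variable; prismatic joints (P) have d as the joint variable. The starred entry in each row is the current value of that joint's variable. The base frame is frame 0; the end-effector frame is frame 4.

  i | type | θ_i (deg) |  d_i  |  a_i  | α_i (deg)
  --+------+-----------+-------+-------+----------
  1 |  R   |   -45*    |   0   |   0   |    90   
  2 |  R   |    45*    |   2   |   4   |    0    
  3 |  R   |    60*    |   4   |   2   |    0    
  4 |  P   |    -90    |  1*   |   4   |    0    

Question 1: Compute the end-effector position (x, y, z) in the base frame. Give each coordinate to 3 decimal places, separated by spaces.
after link 1: o_1 = (0.0000, 0.0000, 0.0000)
after link 2: o_2 = (0.5858, -3.4142, 2.8284)
after link 3: o_3 = (-2.6087, -5.8766, 4.7603)
after link 4: o_4 = (-0.5837, -9.3158, 5.7956)

-0.584 -9.316 5.796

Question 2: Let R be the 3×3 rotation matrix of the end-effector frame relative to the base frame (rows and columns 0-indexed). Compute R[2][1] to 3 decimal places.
0.966

End-effector y-axis (col 1 of R) = (-0.1830,0.1830,0.9659)
R[2][1] = 0.9659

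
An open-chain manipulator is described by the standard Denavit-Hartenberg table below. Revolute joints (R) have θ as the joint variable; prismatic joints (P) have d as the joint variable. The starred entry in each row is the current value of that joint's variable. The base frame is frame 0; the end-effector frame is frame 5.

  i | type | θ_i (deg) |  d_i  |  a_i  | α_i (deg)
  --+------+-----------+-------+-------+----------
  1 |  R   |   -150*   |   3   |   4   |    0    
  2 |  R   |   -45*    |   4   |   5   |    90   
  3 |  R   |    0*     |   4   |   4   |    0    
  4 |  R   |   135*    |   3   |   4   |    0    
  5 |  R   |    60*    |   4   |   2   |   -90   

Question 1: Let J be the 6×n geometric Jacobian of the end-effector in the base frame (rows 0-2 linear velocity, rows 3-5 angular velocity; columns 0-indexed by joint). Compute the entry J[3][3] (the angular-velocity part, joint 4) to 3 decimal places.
axis z_3 = (0.2588,0.9659,0.0000); lever o_n−o_3 = (6.4098,5.5294,2.3108)
cross product → J_v[:, 3] = (2.2321,-0.5981,-4.7603)
J_ω[:, 3] = z_3
entry J[3][3] = 0.2588

0.259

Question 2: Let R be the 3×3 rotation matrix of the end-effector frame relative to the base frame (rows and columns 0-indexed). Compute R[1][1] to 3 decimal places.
-0.966

End-effector y-axis (col 1 of R) = (-0.2588,-0.9659,-0.0000)
R[1][1] = -0.9659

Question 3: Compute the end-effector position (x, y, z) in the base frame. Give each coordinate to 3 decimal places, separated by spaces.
after link 1: o_1 = (-3.4641, -2.0000, 3.0000)
after link 2: o_2 = (-8.2937, -0.7059, 7.0000)
after link 3: o_3 = (-11.1222, 4.1931, 7.0000)
after link 4: o_4 = (-7.6136, 6.3588, 9.8284)
after link 5: o_5 = (-4.7123, 9.7225, 9.3108)

-4.712 9.723 9.311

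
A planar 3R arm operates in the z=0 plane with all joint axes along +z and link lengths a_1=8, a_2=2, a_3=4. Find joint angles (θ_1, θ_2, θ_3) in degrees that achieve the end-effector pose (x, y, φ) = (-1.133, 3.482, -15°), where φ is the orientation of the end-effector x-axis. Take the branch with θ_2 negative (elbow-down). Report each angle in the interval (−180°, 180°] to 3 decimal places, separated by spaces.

150.004 -134.999 -30.005

wrist centre = target − a_3·(cos φ, sin φ) = (-4.9967, 4.5173)
cos θ_2 = (45.3728−8²−2²)/(2·8·2) = -0.7071; θ_2 = -134.9994° (elbow-down)
β = atan2(4.5173,-4.9967) = 137.8848°; ψ = atan2(-1.4142,6.5858) = -12.1196°
θ_1 = β − ψ = 150.0044°
θ_3 = φ − θ_1 − θ_2 = -30.0050° (wrapped to (-180°,180°])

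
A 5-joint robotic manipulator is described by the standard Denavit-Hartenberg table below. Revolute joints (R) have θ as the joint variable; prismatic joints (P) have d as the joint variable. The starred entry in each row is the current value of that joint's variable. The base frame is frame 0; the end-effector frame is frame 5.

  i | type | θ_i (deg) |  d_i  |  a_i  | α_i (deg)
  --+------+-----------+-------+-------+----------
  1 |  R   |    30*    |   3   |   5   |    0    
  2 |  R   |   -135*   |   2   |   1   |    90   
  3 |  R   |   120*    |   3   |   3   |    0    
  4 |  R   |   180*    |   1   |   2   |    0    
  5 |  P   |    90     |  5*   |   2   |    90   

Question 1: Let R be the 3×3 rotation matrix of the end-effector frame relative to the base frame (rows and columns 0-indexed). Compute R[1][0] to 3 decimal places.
End-effector x-axis (col 0 of R) = (-0.2241,-0.8365,0.5000)
R[1][0] = -0.8365

-0.837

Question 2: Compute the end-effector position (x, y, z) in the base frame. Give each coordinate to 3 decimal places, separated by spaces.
-4.941 2.673 6.866

after link 1: o_1 = (4.3301, 2.5000, 3.0000)
after link 2: o_2 = (4.0713, 1.5341, 5.0000)
after link 3: o_3 = (1.5618, 3.7594, 7.5981)
after link 4: o_4 = (0.3370, 3.0523, 5.8660)
after link 5: o_5 = (-4.9409, 2.6734, 6.8660)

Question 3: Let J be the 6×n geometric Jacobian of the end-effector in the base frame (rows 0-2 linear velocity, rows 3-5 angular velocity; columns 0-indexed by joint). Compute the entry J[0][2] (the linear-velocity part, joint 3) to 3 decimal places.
axis z_2 = (-0.9659,0.2588,0.0000); lever o_n−o_2 = (-9.0122,1.1393,1.8660)
cross product → J_v[:, 2] = (0.4830,1.8024,1.2321)
J_ω[:, 2] = z_2
entry J[0][2] = 0.4830

0.483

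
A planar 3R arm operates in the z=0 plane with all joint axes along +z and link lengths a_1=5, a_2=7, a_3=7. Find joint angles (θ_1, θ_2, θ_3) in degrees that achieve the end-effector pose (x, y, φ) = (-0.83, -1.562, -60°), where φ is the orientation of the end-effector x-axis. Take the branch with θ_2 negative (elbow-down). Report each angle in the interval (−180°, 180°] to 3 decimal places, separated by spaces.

wrist centre = target − a_3·(cos φ, sin φ) = (-4.3300, 4.5002)
cos θ_2 = (39.0005−5²−7²)/(2·5·7) = -0.5000; θ_2 = -119.9995° (elbow-down)
β = atan2(4.5002,-4.3300) = 133.8959°; ψ = atan2(-6.0622,1.5001) = -76.1017°
θ_1 = β − ψ = 209.9976°
θ_3 = φ − θ_1 − θ_2 = -149.9981° (wrapped to (-180°,180°])

-150.002 -120.000 -149.998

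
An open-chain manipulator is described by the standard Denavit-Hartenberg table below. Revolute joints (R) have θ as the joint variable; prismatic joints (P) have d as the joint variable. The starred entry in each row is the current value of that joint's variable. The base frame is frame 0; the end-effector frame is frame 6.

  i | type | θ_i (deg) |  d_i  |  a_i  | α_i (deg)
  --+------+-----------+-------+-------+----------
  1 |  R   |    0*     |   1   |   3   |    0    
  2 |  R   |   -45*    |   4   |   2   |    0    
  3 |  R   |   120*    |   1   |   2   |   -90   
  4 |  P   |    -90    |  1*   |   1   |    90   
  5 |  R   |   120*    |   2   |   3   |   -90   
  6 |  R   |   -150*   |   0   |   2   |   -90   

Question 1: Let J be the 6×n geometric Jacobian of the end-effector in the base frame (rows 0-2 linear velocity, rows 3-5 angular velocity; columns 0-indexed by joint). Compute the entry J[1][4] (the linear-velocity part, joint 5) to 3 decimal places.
-0.164

axis z_4 = (-0.2588,-0.9659,0.0000); lever o_n−o_4 = (-1.8371,-2.6136,-0.6340)
cross product → J_v[:, 4] = (0.6124,-0.1641,-1.0981)
J_ω[:, 4] = z_4
entry J[1][4] = -0.1641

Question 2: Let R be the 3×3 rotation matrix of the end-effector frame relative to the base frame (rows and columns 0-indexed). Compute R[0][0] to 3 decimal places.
End-effector x-axis (col 0 of R) = (0.5950,-0.6771,0.4330)
R[0][0] = 0.5950

0.595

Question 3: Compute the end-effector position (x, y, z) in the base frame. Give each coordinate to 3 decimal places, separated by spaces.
after link 1: o_1 = (3.0000, 0.0000, 1.0000)
after link 2: o_2 = (4.4142, -1.4142, 5.0000)
after link 3: o_3 = (4.9319, 0.5176, 6.0000)
after link 4: o_4 = (3.9659, 0.7765, 7.0000)
after link 5: o_5 = (0.9387, -0.4830, 5.5000)
after link 6: o_6 = (2.1288, -1.8371, 6.3660)

2.129 -1.837 6.366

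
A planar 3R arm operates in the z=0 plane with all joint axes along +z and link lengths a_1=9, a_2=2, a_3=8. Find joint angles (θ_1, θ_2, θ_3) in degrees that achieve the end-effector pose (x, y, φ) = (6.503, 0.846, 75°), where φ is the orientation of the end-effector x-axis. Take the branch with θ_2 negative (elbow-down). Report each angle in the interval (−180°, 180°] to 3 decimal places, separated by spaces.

wrist centre = target − a_3·(cos φ, sin φ) = (4.4324, -6.8814)
cos θ_2 = (67.0003−9²−2²)/(2·9·2) = -0.5000; θ_2 = -119.9994° (elbow-down)
β = atan2(-6.8814,4.4324) = -57.2136°; ψ = atan2(-1.7321,8.0000) = -12.2164°
θ_1 = β − ψ = -44.9972°
θ_3 = φ − θ_1 − θ_2 = -120.0034° (wrapped to (-180°,180°])

-44.997 -119.999 -120.003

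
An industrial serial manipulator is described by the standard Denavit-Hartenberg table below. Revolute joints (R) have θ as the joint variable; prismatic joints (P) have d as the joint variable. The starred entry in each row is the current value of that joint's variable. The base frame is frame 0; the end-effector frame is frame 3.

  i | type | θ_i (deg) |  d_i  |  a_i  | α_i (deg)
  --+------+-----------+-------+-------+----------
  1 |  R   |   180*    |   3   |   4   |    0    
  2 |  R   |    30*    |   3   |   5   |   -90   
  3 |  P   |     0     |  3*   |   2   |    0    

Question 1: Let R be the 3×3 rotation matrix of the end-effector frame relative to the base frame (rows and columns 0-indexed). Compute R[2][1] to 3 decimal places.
-1.000

End-effector y-axis (col 1 of R) = (0.0000,-0.0000,-1.0000)
R[2][1] = -1.0000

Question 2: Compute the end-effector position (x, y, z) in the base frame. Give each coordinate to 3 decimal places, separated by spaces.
after link 1: o_1 = (-4.0000, 0.0000, 3.0000)
after link 2: o_2 = (-8.3301, -2.5000, 6.0000)
after link 3: o_3 = (-8.5622, -6.0981, 6.0000)

-8.562 -6.098 6.000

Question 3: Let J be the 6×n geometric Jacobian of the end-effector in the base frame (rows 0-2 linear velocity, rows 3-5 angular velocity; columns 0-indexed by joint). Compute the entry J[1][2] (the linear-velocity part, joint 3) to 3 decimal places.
prismatic axis z_2 = (0.5000,-0.8660,0.0000)
J_v[:, 2] = z_2; J_ω[:, 2] = (0,0,0)
entry J[1][2] = -0.8660

-0.866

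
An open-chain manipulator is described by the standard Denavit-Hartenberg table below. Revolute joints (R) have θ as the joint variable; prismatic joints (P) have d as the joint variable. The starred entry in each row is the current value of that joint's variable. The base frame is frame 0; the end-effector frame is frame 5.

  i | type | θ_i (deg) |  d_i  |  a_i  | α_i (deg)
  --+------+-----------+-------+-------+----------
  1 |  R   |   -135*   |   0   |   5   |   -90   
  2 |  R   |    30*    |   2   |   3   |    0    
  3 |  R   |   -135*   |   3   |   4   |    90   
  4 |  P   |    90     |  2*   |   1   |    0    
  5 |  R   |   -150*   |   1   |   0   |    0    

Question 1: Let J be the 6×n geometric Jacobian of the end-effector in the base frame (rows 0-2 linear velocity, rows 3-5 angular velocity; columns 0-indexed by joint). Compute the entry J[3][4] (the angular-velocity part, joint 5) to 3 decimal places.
0.683

axis z_4 = (0.6830,0.6830,-0.2588); lever o_n−o_4 = (0.6830,0.6830,-0.2588)
cross product → J_v[:, 4] = (0.0000,0.0000,0.0000)
J_ω[:, 4] = z_4
entry J[3][4] = 0.6830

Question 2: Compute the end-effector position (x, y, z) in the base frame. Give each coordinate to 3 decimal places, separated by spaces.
1.651 -6.834 1.587

after link 1: o_1 = (-3.5355, -3.5355, 0.0000)
after link 2: o_2 = (-3.9584, -6.7869, -1.5000)
after link 3: o_3 = (-1.1051, -8.1761, 2.3637)
after link 4: o_4 = (0.9681, -7.5172, 1.8461)
after link 5: o_5 = (1.6511, -6.8342, 1.5872)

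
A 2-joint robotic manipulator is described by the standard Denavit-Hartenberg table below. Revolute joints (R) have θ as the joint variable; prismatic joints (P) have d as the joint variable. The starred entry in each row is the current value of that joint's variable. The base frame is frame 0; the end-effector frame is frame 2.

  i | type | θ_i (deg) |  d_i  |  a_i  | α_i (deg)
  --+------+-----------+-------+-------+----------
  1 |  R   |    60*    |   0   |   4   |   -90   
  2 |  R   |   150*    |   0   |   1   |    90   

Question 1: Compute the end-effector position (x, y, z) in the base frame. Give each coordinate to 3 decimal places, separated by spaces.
after link 1: o_1 = (2.0000, 3.4641, 0.0000)
after link 2: o_2 = (1.5670, 2.7141, -0.5000)

1.567 2.714 -0.500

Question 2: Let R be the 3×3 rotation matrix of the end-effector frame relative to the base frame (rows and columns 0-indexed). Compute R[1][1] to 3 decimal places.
0.500

End-effector y-axis (col 1 of R) = (-0.8660,0.5000,0.0000)
R[1][1] = 0.5000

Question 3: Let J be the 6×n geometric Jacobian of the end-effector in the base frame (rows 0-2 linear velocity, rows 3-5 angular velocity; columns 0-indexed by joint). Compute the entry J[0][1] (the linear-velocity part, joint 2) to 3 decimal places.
axis z_1 = (-0.8660,0.5000,0.0000); lever o_n−o_1 = (-0.4330,-0.7500,-0.5000)
cross product → J_v[:, 1] = (-0.2500,-0.4330,0.8660)
J_ω[:, 1] = z_1
entry J[0][1] = -0.2500

-0.250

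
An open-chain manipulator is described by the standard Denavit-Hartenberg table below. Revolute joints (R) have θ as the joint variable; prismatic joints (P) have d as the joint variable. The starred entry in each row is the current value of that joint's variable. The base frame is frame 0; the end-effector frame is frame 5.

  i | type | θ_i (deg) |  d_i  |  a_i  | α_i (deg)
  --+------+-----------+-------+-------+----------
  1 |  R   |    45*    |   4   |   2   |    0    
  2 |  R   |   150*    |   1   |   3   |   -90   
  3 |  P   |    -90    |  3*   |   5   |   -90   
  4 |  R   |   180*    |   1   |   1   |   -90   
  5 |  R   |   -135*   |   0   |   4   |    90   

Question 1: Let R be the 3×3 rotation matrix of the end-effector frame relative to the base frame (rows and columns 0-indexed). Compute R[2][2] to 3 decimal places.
0.707

End-effector z-axis (col 2 of R) = (0.6830,0.1830,0.7071)
R[2][2] = 0.7071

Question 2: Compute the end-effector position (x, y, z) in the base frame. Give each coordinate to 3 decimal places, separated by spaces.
-4.405 -3.251 11.828

after link 1: o_1 = (1.4142, 1.4142, 4.0000)
after link 2: o_2 = (-1.4836, 0.6378, 5.0000)
after link 3: o_3 = (-0.7071, -2.2600, 10.0000)
after link 4: o_4 = (-1.6730, -2.5188, 9.0000)
after link 5: o_5 = (-4.4051, -3.2509, 11.8284)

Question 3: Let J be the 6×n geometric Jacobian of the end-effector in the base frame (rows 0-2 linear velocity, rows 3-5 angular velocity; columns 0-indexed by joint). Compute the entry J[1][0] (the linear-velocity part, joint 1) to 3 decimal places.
-4.405

axis z_0 = ẑ; lever o_n−o_0 = (-4.4051,-3.2509,11.8284)
cross product → J_v[:, 0] = (3.2509,-4.4051,0.0000)
J_ω[:, 0] = z_0
entry J[1][0] = -4.4051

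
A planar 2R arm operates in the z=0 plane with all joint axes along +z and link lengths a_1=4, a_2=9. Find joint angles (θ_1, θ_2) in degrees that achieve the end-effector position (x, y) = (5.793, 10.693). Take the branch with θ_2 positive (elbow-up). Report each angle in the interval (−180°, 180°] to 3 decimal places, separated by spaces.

cos θ_2 = (147.8991−4²−9²)/(2·4·9) = 0.7069; θ_2 = 45.0142° (elbow-up)
β = atan2(10.6930,5.7930) = 61.5531°; ψ = atan2(6.3655,10.3624) = 31.5621°
θ_1 = β − ψ = 29.9910°

29.991 45.014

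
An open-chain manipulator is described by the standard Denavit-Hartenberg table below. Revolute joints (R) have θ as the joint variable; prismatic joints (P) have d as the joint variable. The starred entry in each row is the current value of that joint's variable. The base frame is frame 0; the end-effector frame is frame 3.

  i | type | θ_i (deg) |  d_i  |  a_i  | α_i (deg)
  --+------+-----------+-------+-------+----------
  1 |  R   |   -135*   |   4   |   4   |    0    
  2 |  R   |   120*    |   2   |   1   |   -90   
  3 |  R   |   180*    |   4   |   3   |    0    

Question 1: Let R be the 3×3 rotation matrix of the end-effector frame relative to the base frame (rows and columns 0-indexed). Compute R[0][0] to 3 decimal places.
-0.966

End-effector x-axis (col 0 of R) = (-0.9659,0.2588,-0.0000)
R[0][0] = -0.9659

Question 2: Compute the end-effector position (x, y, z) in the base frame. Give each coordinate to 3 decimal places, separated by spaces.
-3.725 1.553 6.000

after link 1: o_1 = (-2.8284, -2.8284, 4.0000)
after link 2: o_2 = (-1.8625, -3.0872, 6.0000)
after link 3: o_3 = (-3.7250, 1.5529, 6.0000)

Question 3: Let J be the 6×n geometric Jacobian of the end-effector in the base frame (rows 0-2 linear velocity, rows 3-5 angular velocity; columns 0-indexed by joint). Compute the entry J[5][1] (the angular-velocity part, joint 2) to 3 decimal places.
axis z_1 = (0.0000,0.0000,1.0000); lever o_n−o_1 = (-0.8966,4.3813,2.0000)
cross product → J_v[:, 1] = (-4.3813,-0.8966,0.0000)
J_ω[:, 1] = z_1
entry J[5][1] = 1.0000

1.000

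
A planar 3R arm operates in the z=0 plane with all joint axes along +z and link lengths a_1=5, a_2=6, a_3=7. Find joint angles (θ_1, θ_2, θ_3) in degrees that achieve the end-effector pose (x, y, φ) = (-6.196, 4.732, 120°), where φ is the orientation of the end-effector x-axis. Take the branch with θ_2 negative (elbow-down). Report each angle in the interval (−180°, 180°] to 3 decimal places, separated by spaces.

-59.996 -150.001 -30.002

wrist centre = target − a_3·(cos φ, sin φ) = (-2.6960, -1.3302)
cos θ_2 = (9.0378−5²−6²)/(2·5·6) = -0.8660; θ_2 = -150.0013° (elbow-down)
β = atan2(-1.3302,-2.6960) = -153.7388°; ψ = atan2(-2.9999,-0.1962) = -93.7424°
θ_1 = β − ψ = -59.9964°
θ_3 = φ − θ_1 − θ_2 = -30.0023° (wrapped to (-180°,180°])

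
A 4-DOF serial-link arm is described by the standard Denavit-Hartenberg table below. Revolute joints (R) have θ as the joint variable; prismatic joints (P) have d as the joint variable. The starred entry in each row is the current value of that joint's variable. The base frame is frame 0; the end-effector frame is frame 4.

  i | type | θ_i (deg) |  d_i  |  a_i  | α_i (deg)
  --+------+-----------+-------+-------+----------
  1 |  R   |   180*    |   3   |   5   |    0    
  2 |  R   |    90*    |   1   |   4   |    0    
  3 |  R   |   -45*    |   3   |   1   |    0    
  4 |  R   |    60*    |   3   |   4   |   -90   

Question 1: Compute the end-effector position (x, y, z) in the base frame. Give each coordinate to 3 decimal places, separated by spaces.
after link 1: o_1 = (-5.0000, 0.0000, 3.0000)
after link 2: o_2 = (-5.0000, -4.0000, 4.0000)
after link 3: o_3 = (-5.7071, -4.7071, 7.0000)
after link 4: o_4 = (-4.6718, -8.5708, 10.0000)

-4.672 -8.571 10.000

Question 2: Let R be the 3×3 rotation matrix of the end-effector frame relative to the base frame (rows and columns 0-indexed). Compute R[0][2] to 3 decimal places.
0.966

End-effector z-axis (col 2 of R) = (0.9659,0.2588,0.0000)
R[0][2] = 0.9659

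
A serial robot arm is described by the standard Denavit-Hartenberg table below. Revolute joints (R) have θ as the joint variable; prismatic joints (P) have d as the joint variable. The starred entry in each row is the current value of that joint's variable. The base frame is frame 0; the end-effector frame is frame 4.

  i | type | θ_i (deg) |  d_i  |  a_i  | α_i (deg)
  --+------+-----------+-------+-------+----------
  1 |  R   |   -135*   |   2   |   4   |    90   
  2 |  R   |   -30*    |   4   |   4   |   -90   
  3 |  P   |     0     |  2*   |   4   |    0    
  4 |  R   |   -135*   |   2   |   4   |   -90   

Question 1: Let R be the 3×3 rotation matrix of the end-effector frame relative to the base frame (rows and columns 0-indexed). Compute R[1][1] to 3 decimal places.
End-effector y-axis (col 1 of R) = (0.3536,0.3536,-0.8660)
R[1][1] = 0.3536

0.354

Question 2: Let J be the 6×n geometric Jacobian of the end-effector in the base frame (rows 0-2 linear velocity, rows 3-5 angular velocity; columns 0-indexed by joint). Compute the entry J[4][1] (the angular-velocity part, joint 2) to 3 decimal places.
axis z_1 = (-0.7071,0.7071,0.0000); lever o_n−o_1 = (-9.4096,0.2473,0.8783)
cross product → J_v[:, 1] = (0.6211,0.6211,6.4787)
J_ω[:, 1] = z_1
entry J[4][1] = 0.7071

0.707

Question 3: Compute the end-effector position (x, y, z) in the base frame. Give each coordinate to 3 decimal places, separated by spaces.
-12.238 -2.581 2.878

after link 1: o_1 = (-2.8284, -2.8284, 2.0000)
after link 2: o_2 = (-8.1063, -2.4495, 0.0000)
after link 3: o_3 = (-11.2629, -5.6061, -0.2679)
after link 4: o_4 = (-12.2380, -2.5811, 2.8783)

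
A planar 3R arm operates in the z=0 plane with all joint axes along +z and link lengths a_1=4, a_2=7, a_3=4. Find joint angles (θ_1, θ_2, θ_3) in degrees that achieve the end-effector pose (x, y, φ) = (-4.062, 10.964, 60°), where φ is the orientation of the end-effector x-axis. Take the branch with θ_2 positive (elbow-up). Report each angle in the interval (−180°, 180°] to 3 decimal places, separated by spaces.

wrist centre = target − a_3·(cos φ, sin φ) = (-6.0620, 7.4999)
cos θ_2 = (92.9963−4²−7²)/(2·4·7) = 0.4999; θ_2 = 60.0043° (elbow-up)
β = atan2(7.4999,-6.0620) = 128.9478°; ψ = atan2(6.0624,7.4995) = 38.9512°
θ_1 = β − ψ = 89.9966°
θ_3 = φ − θ_1 − θ_2 = -90.0010° (wrapped to (-180°,180°])

89.997 60.004 -90.001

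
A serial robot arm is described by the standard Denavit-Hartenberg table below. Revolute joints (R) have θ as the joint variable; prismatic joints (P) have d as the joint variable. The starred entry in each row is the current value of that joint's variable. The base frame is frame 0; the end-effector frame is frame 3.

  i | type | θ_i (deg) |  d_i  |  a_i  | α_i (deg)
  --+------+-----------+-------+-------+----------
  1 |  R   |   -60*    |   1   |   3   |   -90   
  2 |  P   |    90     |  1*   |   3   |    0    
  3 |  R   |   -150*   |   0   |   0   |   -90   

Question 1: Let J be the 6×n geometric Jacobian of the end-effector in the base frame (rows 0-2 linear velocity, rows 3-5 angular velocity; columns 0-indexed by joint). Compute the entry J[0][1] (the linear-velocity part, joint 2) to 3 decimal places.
prismatic axis z_1 = (0.8660,0.5000,0.0000)
J_v[:, 1] = z_1; J_ω[:, 1] = (0,0,0)
entry J[0][1] = 0.8660

0.866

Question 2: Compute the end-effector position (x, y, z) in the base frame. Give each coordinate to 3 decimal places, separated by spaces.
after link 1: o_1 = (1.5000, -2.5981, 1.0000)
after link 2: o_2 = (2.3660, -2.0981, -2.0000)
after link 3: o_3 = (2.3660, -2.0981, -2.0000)

2.366 -2.098 -2.000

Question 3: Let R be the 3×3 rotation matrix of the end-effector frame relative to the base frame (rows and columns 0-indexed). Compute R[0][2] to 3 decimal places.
End-effector z-axis (col 2 of R) = (0.4330,-0.7500,-0.5000)
R[0][2] = 0.4330

0.433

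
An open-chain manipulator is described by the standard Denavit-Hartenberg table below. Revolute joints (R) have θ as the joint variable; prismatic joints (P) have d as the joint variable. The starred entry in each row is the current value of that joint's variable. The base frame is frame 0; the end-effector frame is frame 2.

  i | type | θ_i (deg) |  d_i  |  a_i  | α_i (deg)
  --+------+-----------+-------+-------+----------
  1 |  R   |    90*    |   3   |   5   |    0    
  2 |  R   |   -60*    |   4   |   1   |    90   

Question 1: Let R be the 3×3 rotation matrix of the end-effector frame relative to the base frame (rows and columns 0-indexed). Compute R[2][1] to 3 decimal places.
End-effector y-axis (col 1 of R) = (-0.0000,0.0000,1.0000)
R[2][1] = 1.0000

1.000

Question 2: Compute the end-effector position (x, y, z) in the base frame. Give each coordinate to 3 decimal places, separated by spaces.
0.866 5.500 7.000

after link 1: o_1 = (0.0000, 5.0000, 3.0000)
after link 2: o_2 = (0.8660, 5.5000, 7.0000)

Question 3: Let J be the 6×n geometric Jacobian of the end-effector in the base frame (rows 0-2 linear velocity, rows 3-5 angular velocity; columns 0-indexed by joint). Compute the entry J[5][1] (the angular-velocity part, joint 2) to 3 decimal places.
axis z_1 = (0.0000,0.0000,1.0000); lever o_n−o_1 = (0.8660,0.5000,4.0000)
cross product → J_v[:, 1] = (-0.5000,0.8660,0.0000)
J_ω[:, 1] = z_1
entry J[5][1] = 1.0000

1.000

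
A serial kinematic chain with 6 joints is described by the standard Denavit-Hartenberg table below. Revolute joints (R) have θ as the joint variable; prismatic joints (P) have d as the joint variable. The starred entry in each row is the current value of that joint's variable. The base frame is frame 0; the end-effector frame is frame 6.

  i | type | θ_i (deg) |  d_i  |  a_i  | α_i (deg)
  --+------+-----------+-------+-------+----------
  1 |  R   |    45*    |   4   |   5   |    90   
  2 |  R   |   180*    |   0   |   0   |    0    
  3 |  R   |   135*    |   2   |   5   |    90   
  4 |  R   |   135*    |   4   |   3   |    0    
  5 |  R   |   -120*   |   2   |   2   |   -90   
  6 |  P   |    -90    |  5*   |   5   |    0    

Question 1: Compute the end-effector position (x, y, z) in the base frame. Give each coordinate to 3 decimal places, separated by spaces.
6.489 -6.902 -6.265

after link 1: o_1 = (3.5355, 3.5355, 4.0000)
after link 2: o_2 = (3.5355, 3.5355, 4.0000)
after link 3: o_3 = (7.4497, 4.6213, 0.4645)
after link 4: o_4 = (5.8891, 0.0607, -0.8640)
after link 5: o_5 = (6.2210, -0.3394, -3.6442)
after link 6: o_6 = (6.4891, -6.9016, -6.2647)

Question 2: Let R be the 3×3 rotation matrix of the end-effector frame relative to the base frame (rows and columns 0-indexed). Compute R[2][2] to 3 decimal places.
End-effector z-axis (col 2 of R) = (0.5536,-0.8124,0.1830)
R[2][2] = 0.1830

0.183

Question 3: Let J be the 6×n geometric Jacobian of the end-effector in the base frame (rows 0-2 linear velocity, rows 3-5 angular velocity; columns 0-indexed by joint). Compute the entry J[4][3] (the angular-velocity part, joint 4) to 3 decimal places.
axis z_3 = (-0.5000,-0.5000,-0.7071); lever o_n−o_3 = (-0.9607,-11.5229,-6.7291)
cross product → J_v[:, 3] = (-4.7833,-2.6853,5.2811)
J_ω[:, 3] = z_3
entry J[4][3] = -0.5000

-0.500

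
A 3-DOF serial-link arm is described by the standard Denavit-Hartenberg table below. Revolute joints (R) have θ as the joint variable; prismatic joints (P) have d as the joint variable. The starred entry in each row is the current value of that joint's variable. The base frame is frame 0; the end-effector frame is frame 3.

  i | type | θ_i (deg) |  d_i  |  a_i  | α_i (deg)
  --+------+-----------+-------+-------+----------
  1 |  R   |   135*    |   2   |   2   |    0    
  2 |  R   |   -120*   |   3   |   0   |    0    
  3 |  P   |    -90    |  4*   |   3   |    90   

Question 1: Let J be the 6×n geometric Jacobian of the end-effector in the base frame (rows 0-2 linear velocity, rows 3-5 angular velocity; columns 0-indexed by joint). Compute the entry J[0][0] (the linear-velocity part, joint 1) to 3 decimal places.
1.484

axis z_0 = ẑ; lever o_n−o_0 = (-0.6378,-1.4836,9.0000)
cross product → J_v[:, 0] = (1.4836,-0.6378,0.0000)
J_ω[:, 0] = z_0
entry J[0][0] = 1.4836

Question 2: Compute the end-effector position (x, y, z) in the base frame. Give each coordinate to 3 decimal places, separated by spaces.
after link 1: o_1 = (-1.4142, 1.4142, 2.0000)
after link 2: o_2 = (-1.4142, 1.4142, 5.0000)
after link 3: o_3 = (-0.6378, -1.4836, 9.0000)

-0.638 -1.484 9.000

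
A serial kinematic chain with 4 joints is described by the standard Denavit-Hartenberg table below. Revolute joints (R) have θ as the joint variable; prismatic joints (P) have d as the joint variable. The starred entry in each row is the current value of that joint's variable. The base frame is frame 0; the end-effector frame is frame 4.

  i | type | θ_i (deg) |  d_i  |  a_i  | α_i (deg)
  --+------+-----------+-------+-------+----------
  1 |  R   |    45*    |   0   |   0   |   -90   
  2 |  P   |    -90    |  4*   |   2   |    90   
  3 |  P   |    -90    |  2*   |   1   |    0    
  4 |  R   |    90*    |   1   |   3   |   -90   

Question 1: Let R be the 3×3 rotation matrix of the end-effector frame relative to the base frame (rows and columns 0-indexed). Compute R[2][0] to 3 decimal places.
1.000

End-effector x-axis (col 0 of R) = (0.0000,-0.0000,1.0000)
R[2][0] = 1.0000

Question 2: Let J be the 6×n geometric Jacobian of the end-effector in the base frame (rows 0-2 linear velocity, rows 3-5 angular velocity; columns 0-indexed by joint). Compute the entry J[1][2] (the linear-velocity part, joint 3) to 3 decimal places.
-0.707

prismatic axis z_2 = (-0.7071,-0.7071,0.0000)
J_v[:, 2] = z_2; J_ω[:, 2] = (0,0,0)
entry J[1][2] = -0.7071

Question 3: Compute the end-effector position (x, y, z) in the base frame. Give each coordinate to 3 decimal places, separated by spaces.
after link 1: o_1 = (0.0000, 0.0000, 0.0000)
after link 2: o_2 = (-2.8284, 2.8284, 2.0000)
after link 3: o_3 = (-3.5355, 0.7071, 2.0000)
after link 4: o_4 = (-4.2426, 0.0000, 5.0000)

-4.243 0.000 5.000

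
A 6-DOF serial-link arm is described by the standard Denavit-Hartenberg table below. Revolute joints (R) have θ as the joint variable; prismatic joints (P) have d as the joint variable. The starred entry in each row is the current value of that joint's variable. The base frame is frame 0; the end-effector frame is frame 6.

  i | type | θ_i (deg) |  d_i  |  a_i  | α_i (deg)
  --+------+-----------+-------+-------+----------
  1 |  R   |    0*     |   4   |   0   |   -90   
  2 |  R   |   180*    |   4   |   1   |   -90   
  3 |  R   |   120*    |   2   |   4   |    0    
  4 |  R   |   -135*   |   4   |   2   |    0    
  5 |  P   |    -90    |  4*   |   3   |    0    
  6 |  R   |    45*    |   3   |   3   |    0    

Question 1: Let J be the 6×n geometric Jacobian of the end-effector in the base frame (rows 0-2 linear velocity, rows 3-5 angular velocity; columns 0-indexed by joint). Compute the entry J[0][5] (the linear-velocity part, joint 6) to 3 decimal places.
axis z_5 = (-0.0000,0.0000,1.0000); lever o_n−o_5 = (-1.5000,2.5981,3.0000)
cross product → J_v[:, 5] = (-2.5981,-1.5000,-0.0000)
J_ω[:, 5] = z_5
entry J[0][5] = -2.5981

-2.598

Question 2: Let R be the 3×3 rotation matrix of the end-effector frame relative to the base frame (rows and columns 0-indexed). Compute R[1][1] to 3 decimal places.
-0.500

End-effector y-axis (col 1 of R) = (-0.8660,-0.5000,-0.0000)
R[1][1] = -0.5000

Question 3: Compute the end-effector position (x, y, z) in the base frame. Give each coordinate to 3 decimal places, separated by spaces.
after link 1: o_1 = (0.0000, 0.0000, 4.0000)
after link 2: o_2 = (-1.0000, 4.0000, 4.0000)
after link 3: o_3 = (1.0000, 0.5359, 6.0000)
after link 4: o_4 = (-0.9319, 1.0535, 10.0000)
after link 5: o_5 = (-0.1554, 3.9513, 14.0000)
after link 6: o_6 = (-1.6554, 6.5494, 17.0000)

-1.655 6.549 17.000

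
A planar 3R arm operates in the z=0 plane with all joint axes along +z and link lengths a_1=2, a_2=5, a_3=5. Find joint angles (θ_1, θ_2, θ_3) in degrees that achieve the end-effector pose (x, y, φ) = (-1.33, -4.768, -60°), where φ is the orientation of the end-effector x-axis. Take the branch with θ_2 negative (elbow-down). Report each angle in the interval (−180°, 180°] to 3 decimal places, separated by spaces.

wrist centre = target − a_3·(cos φ, sin φ) = (-3.8300, -0.4379)
cos θ_2 = (14.8606−2²−5²)/(2·2·5) = -0.7070; θ_2 = -134.9888° (elbow-down)
β = atan2(-0.4379,-3.8300) = -173.4779°; ψ = atan2(-3.5362,-1.5348) = -113.4625°
θ_1 = β − ψ = -60.0154°
θ_3 = φ − θ_1 − θ_2 = 135.0042° (wrapped to (-180°,180°])

-60.015 -134.989 135.004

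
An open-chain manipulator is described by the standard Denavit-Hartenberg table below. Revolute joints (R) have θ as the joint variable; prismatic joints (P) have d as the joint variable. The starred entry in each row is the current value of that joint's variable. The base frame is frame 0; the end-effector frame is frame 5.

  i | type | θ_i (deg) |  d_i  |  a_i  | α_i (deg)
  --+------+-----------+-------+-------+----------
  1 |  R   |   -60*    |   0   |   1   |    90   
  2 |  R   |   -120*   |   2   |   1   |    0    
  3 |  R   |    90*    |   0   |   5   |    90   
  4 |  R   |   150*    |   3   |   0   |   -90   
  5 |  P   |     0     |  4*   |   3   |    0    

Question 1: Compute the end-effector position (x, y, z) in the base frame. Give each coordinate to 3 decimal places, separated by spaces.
-0.357 0.547 -3.665

after link 1: o_1 = (0.5000, -0.8660, 0.0000)
after link 2: o_2 = (-1.4821, -1.4330, -0.8660)
after link 3: o_3 = (0.6830, -5.1830, -3.3660)
after link 4: o_4 = (-0.0670, -3.8840, -5.9641)
after link 5: o_5 = (-0.3571, 0.5466, -3.6651)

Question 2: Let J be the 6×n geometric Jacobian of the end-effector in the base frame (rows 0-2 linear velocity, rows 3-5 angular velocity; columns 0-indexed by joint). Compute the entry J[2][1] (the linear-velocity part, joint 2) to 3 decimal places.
-1.652

axis z_1 = (-0.8660,-0.5000,0.0000); lever o_n−o_1 = (-0.8571,1.4127,-3.6651)
cross product → J_v[:, 1] = (1.8325,-3.1740,-1.6519)
J_ω[:, 1] = z_1
entry J[2][1] = -1.6519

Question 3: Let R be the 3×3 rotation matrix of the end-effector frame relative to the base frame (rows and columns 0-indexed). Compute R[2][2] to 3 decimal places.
0.250

End-effector z-axis (col 2 of R) = (0.5335,0.8080,0.2500)
R[2][2] = 0.2500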